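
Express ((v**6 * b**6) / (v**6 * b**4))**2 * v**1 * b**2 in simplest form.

Inside the bracket: b**2
Raise to the power 2: b**4
Multiply by v**1 * b**2: add exponents.

b**6*v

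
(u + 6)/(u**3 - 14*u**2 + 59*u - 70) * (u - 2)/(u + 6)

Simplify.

Factor: u**3 - 14*u**2 + 59*u - 70 = (u - 2)*(u - 5)*(u - 7)
Cancel the common factors (u + 6), (u - 2).

1/(u**2 - 12*u + 35)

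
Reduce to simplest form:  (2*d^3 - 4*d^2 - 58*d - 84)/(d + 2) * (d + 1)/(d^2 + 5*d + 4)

(2*d^2 - 8*d - 42)/(d + 4)

Factor: 2*d^3 - 4*d^2 - 58*d - 84 = 2*(d - 7)*(d + 2)*(d + 3);  d^2 + 5*d + 4 = (d + 4)*(d + 1)
Cancel the common factors (d + 1), (d + 2).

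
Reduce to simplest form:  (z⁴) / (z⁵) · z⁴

z³

Quotient: (z^-1)
Multiply by z⁴: add exponents.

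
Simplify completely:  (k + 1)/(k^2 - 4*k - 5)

Factor: k^2 - 4*k - 5 = (k - 5)*(k + 1)
Cancel the common factor (k + 1).

1/(k - 5)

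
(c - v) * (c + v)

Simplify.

Telescope via difference of squares: (c+v)(c-v) = c^2 - v^2.

c^2 - v^2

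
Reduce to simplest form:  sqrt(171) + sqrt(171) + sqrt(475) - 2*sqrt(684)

sqrt(171) = 3*sqrt(19); sqrt(171) = 3*sqrt(19); sqrt(475) = 5*sqrt(19); 2*sqrt(684) = 12*sqrt(19)
Combine: (3 + 3 + 5 - 12)·sqrt(19) = -sqrt(19)

-sqrt(19)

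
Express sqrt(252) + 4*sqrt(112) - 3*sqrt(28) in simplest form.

sqrt(252) = 6*sqrt(7); 4*sqrt(112) = 16*sqrt(7); 3*sqrt(28) = 6*sqrt(7)
Combine: (6 + 16 - 6)·sqrt(7) = 16*sqrt(7)

16*sqrt(7)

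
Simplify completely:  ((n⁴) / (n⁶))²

n^(-4)

Inside the bracket: (n^-2)
Raise to the power 2: (n^-4)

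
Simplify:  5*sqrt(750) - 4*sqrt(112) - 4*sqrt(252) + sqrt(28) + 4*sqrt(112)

5*sqrt(750) = 25*sqrt(30); 4*sqrt(112) = 16*sqrt(7); 4*sqrt(252) = 24*sqrt(7); sqrt(28) = 2*sqrt(7); 4*sqrt(112) = 16*sqrt(7)

-22*sqrt(7) + 25*sqrt(30)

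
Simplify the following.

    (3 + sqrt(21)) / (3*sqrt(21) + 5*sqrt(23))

(-63 - 9*sqrt(21) + 15*sqrt(23) + 5*sqrt(483))/386

Multiply numerator and denominator by -5*sqrt(23) + 3*sqrt(21).
Denominator becomes -386; numerator becomes -5*sqrt(483) - 15*sqrt(23) + 9*sqrt(21) + 63.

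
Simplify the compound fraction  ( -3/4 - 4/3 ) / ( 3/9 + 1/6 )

-25/6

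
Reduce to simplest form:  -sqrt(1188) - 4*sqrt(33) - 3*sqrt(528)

sqrt(1188) = 6*sqrt(33); 4*sqrt(33) = 4*sqrt(33); 3*sqrt(528) = 12*sqrt(33)
Combine: (-6 - 4 - 12)·sqrt(33) = -22*sqrt(33)

-22*sqrt(33)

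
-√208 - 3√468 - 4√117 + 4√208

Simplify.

√208 = 4*√13; 3√468 = 18*√13; 4√117 = 12*√13; 4√208 = 16*√13
Combine: (-4 - 18 - 12 + 16)·√13 = -18*√13

-18*√13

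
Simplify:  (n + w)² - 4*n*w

(n - w)²

Expanding gives n² - 2*n*w + w², a perfect square.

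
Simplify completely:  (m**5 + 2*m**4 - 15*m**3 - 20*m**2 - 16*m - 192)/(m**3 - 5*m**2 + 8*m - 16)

Factor: m**5 + 2*m**4 - 15*m**3 - 20*m**2 - 16*m - 192 = (m + 4)*(m**2 - m + 4)*(m + 3)*(m - 4);  m**3 - 5*m**2 + 8*m - 16 = (m - 4)*(m**2 - m + 4)
Cancel the common factors (m**2 - m + 4), (m - 4).

m**2 + 7*m + 12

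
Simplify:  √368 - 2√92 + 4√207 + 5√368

32*√23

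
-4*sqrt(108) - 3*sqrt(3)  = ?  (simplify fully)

-27*sqrt(3)

4*sqrt(108) = 24*sqrt(3); 3*sqrt(3) = 3*sqrt(3)
Combine: (-24 - 3)·sqrt(3) = -27*sqrt(3)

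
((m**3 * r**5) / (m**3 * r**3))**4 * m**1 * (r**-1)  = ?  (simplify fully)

m*r**7

Inside the bracket: r**2
Raise to the power 4: r**8
Multiply by m**1 * (r**-1): add exponents.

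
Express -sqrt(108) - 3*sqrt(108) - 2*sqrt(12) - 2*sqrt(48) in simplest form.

-36*sqrt(3)

sqrt(108) = 6*sqrt(3); 3*sqrt(108) = 18*sqrt(3); 2*sqrt(12) = 4*sqrt(3); 2*sqrt(48) = 8*sqrt(3)
Combine: (-6 - 18 - 4 - 8)·sqrt(3) = -36*sqrt(3)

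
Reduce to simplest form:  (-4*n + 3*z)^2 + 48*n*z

(4*n + 3*z)^2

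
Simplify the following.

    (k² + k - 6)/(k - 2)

k + 3

Factor: k² + k - 6 = (k - 2)·(k + 3)
Cancel the common factor (k - 2).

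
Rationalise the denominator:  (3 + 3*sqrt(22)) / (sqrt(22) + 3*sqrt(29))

Multiply numerator and denominator by -3*sqrt(29) + sqrt(22).
Denominator becomes -239; numerator becomes -9*sqrt(638) - 9*sqrt(29) + 3*sqrt(22) + 66.

(-66 - 3*sqrt(22) + 9*sqrt(29) + 9*sqrt(638))/239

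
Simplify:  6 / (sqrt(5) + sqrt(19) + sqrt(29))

(-12*sqrt(2755) - 30*sqrt(29) + 90*sqrt(19) + 258*sqrt(5))/355

Group as (sqrt(5) + sqrt(19)) + sqrt(29); multiply by (sqrt(5) + sqrt(19)) - sqrt(29), then rationalise the remaining surd.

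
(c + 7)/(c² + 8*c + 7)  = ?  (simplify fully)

Factor: c² + 8*c + 7 = (c + 7)·(c + 1)
Cancel the common factor (c + 7).

1/(c + 1)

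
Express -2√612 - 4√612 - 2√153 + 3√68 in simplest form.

-36*√17

2√612 = 12*√17; 4√612 = 24*√17; 2√153 = 6*√17; 3√68 = 6*√17
Combine: (-12 - 24 - 6 + 6)·√17 = -36*√17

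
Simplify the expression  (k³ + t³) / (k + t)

k^3 + t^3 = (k + t)(k² - k*t + t²).

k² - k*t + t²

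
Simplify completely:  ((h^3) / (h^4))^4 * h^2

Inside the bracket: (h^-1)
Raise to the power 4: (h^-4)
Multiply by h^2: add exponents.

h^(-2)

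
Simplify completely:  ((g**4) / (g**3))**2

g**2

Inside the bracket: g**1
Raise to the power 2: g**2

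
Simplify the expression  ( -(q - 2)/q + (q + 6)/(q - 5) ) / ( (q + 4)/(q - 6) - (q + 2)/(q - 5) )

Numerator: -(q - 2)/q + (q + 6)/(q - 5) = (13*q - 10)/(q^2 - 5*q)
Denominator: (q + 4)/(q - 6) - (q + 2)/(q - 5) = (3*q - 8)/(q^2 - 11*q + 30)
Divide: ((13*q - 10)/(q^2 - 5*q)) · ((q^2 - 11*q + 30)/(3*q - 8)) = (13*q^2 - 88*q + 60)/(3*q^2 - 8*q)

(13*q^2 - 88*q + 60)/(3*q^2 - 8*q)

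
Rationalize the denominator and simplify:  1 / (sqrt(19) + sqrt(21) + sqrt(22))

Group as (sqrt(19) + sqrt(22)) + sqrt(21); multiply by (sqrt(19) + sqrt(22)) - sqrt(21), then rationalise the remaining surd.

(-sqrt(8778) + 9*sqrt(22) + 10*sqrt(21) + 12*sqrt(19))/636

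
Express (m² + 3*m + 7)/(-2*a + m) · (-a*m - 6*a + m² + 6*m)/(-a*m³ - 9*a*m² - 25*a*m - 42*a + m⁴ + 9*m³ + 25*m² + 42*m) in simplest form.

Factor: -a*m - 6*a + m² + 6*m = (-a + m)·(m + 6);  -a*m³ - 9*a*m² - 25*a*m - 42*a + m⁴ + 9*m³ + 25*m² + 42*m = (m + 6)·(m² + 3*m + 7)·(-a + m)
Cancel the common factors (m² + 3*m + 7), (m + 6), (-a + m).

-1/(2*a - m)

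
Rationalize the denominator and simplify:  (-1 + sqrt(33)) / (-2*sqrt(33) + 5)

Multiply numerator and denominator by 5 + 2*sqrt(33).
Denominator becomes -107; numerator becomes 3*sqrt(33) + 61.

(-61 - 3*sqrt(33))/107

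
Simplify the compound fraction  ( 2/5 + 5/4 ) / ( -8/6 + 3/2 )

99/10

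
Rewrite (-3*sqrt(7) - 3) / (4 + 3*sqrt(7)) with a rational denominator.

(-51 + 3*sqrt(7))/47

Multiply numerator and denominator by -3*sqrt(7) + 4.
Denominator becomes -47; numerator becomes -3*sqrt(7) + 51.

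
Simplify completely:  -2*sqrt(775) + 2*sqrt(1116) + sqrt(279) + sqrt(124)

2*sqrt(775) = 10*sqrt(31); 2*sqrt(1116) = 12*sqrt(31); sqrt(279) = 3*sqrt(31); sqrt(124) = 2*sqrt(31)
Combine: (-10 + 12 + 3 + 2)·sqrt(31) = 7*sqrt(31)

7*sqrt(31)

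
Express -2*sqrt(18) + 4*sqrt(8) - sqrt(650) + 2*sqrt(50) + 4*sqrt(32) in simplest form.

-5*sqrt(26) + 28*sqrt(2)

2*sqrt(18) = 6*sqrt(2); 4*sqrt(8) = 8*sqrt(2); sqrt(650) = 5*sqrt(26); 2*sqrt(50) = 10*sqrt(2); 4*sqrt(32) = 16*sqrt(2)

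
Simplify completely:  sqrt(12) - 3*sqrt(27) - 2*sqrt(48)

sqrt(12) = 2*sqrt(3); 3*sqrt(27) = 9*sqrt(3); 2*sqrt(48) = 8*sqrt(3)
Combine: (2 - 9 - 8)·sqrt(3) = -15*sqrt(3)

-15*sqrt(3)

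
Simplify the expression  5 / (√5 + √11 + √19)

Group as (√11 + √19) + √5; multiply by (√11 + √19) - √5, then rationalise the remaining surd.

(-10*√1045 - 15*√19 + 65*√11 + 125*√5)/211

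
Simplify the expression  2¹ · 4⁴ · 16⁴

2^25

2¹ = 2^1; 4⁴ = 2^8; 16⁴ = 2^16
Combine exponents: 2^25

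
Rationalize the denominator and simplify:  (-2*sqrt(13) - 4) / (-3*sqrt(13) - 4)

Multiply numerator and denominator by -4 + 3*sqrt(13).
Denominator becomes -101; numerator becomes -62 - 4*sqrt(13).

(4*sqrt(13) + 62)/101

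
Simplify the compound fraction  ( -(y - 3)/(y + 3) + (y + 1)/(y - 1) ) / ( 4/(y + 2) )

Numerator: -(y - 3)/(y + 3) + (y + 1)/(y - 1) = 8*y/(y^2 + 2*y - 3)
Denominator: 4/(y + 2) = 4/(y + 2)
Divide: (8*y/(y^2 + 2*y - 3)) · (y/4 + 1/2) = (2*y^2 + 4*y)/(y^2 + 2*y - 3)

(2*y^2 + 4*y)/(y^2 + 2*y - 3)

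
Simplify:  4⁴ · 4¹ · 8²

2^16

4⁴ = 2^8; 4¹ = 2^2; 8² = 2^6
Combine exponents: 2^16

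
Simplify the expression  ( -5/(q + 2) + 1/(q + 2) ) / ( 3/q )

-4*q/(3*q + 6)

Numerator: -5/(q + 2) + 1/(q + 2) = -4/(q + 2)
Denominator: 3/q = 3/q
Divide: (-4/(q + 2)) · (q/3) = -4*q/(3*q + 6)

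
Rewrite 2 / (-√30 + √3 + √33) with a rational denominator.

(-√30 + 10*√3 + √330)/30

Group as (√3 + √33) - √30; multiply by (√3 + √33) + √30, then rationalise the remaining surd.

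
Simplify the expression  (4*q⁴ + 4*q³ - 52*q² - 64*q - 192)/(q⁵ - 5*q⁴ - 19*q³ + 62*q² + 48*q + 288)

4/(q - 6)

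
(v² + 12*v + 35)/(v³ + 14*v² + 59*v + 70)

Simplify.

1/(v + 2)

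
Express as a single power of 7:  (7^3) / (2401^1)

7^3 = 7^3; 2401^1 = 7^4
Combine exponents: 7^(-1)

7^(-1)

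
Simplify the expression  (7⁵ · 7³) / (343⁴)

7⁵ = 7^5; 7³ = 7^3; 343⁴ = 7^12
Combine exponents: 7^(-4)

7^(-4)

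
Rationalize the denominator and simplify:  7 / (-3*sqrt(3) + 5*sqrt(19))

Multiply numerator and denominator by 3*sqrt(3) + 5*sqrt(19).
Denominator becomes 448; numerator becomes 21*sqrt(3) + 35*sqrt(19).

(3*sqrt(3) + 5*sqrt(19))/64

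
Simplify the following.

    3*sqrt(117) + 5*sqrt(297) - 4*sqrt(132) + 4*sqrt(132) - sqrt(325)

3*sqrt(117) = 9*sqrt(13); 5*sqrt(297) = 15*sqrt(33); 4*sqrt(132) = 8*sqrt(33); 4*sqrt(132) = 8*sqrt(33); sqrt(325) = 5*sqrt(13)

4*sqrt(13) + 15*sqrt(33)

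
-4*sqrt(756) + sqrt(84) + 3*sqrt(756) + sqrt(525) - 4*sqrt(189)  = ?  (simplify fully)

4*sqrt(756) = 24*sqrt(21); sqrt(84) = 2*sqrt(21); 3*sqrt(756) = 18*sqrt(21); sqrt(525) = 5*sqrt(21); 4*sqrt(189) = 12*sqrt(21)
Combine: (-24 + 2 + 18 + 5 - 12)·sqrt(21) = -11*sqrt(21)

-11*sqrt(21)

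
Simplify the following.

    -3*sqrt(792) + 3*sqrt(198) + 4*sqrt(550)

11*sqrt(22)

3*sqrt(792) = 18*sqrt(22); 3*sqrt(198) = 9*sqrt(22); 4*sqrt(550) = 20*sqrt(22)
Combine: (-18 + 9 + 20)·sqrt(22) = 11*sqrt(22)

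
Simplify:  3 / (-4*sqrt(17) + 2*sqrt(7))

Multiply numerator and denominator by 2*sqrt(7) + 4*sqrt(17).
Denominator becomes -244; numerator becomes 6*sqrt(7) + 12*sqrt(17).

(-6*sqrt(17) - 3*sqrt(7))/122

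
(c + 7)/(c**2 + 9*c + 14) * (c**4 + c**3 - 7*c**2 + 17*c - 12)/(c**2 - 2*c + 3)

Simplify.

(c**2 + 3*c - 4)/(c + 2)

Factor: c**2 + 9*c + 14 = (c + 7)*(c + 2);  c**4 + c**3 - 7*c**2 + 17*c - 12 = (c + 4)*(c - 1)*(c**2 - 2*c + 3)
Cancel the common factors (c**2 - 2*c + 3), (c + 7).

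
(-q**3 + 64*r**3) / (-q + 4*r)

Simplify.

(4*r)**3 - q**3 = (-q + 4*r)(q**2 + 4*q*r + 16*r**2).

q**2 + 4*q*r + 16*r**2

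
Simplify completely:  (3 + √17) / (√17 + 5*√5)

(-17 - 3*√17 + 15*√5 + 5*√85)/108

Multiply numerator and denominator by -5*√5 + √17.
Denominator becomes -108; numerator becomes -5*√85 - 15*√5 + 3*√17 + 17.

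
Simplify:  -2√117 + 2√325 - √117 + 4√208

2√117 = 6*√13; 2√325 = 10*√13; √117 = 3*√13; 4√208 = 16*√13
Combine: (-6 + 10 - 3 + 16)·√13 = 17*√13

17*√13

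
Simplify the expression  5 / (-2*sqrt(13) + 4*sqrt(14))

(5*sqrt(13) + 10*sqrt(14))/86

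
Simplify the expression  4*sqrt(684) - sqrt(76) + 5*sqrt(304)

42*sqrt(19)

4*sqrt(684) = 24*sqrt(19); sqrt(76) = 2*sqrt(19); 5*sqrt(304) = 20*sqrt(19)
Combine: (24 - 2 + 20)·sqrt(19) = 42*sqrt(19)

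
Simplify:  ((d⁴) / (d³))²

d²

Inside the bracket: d¹
Raise to the power 2: d²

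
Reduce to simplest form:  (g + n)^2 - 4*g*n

Expanding gives g^2 - 2*g*n + n^2, a perfect square.

(g - n)^2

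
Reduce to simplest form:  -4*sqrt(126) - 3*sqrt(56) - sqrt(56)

-20*sqrt(14)

4*sqrt(126) = 12*sqrt(14); 3*sqrt(56) = 6*sqrt(14); sqrt(56) = 2*sqrt(14)
Combine: (-12 - 6 - 2)·sqrt(14) = -20*sqrt(14)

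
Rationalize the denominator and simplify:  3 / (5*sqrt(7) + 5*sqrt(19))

Multiply numerator and denominator by -5*sqrt(7) + 5*sqrt(19).
Denominator becomes 300; numerator becomes -15*sqrt(7) + 15*sqrt(19).

(-sqrt(7) + sqrt(19))/20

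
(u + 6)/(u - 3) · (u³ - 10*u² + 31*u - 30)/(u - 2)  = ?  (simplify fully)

u² + u - 30

Factor: u³ - 10*u² + 31*u - 30 = (u - 2)·(u - 3)·(u - 5)
Cancel the common factors (u - 3), (u - 2).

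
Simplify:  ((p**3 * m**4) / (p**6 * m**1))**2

m**6/p**6

Inside the bracket: (p**-3) * m**3
Raise to the power 2: (p**-6) * m**6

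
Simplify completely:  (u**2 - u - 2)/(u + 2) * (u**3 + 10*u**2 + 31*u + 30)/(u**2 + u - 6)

u**2 + 6*u + 5

Factor: u**2 - u - 2 = (u - 2)*(u + 1);  u**3 + 10*u**2 + 31*u + 30 = (u + 5)*(u + 3)*(u + 2);  u**2 + u - 6 = (u + 3)*(u - 2)
Cancel the common factors (u - 2), (u + 2), (u + 3).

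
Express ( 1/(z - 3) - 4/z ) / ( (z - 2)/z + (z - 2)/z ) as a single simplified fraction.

Numerator: 1/(z - 3) - 4/z = (-3*z + 12)/(z² - 3*z)
Denominator: (z - 2)/z + (z - 2)/z = (2*z - 4)/z
Divide: ((-3*z + 12)/(z² - 3*z)) · (z/(2*z - 4)) = (-3*z + 12)/(2*z² - 10*z + 12)

(-3*z + 12)/(2*z² - 10*z + 12)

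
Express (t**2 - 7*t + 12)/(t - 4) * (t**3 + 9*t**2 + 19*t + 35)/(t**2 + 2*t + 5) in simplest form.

t**2 + 4*t - 21

Factor: t**2 - 7*t + 12 = (t - 3)*(t - 4);  t**3 + 9*t**2 + 19*t + 35 = (t + 7)*(t**2 + 2*t + 5)
Cancel the common factors (t**2 + 2*t + 5), (t - 4).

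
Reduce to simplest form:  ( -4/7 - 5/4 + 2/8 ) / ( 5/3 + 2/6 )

-11/14

Numerator: -4/7 - 5/4 + 2/8 = -11/7
Denominator: 5/3 + 2/6 = 2
Divide: (-11/7) · (1/2) = -11/14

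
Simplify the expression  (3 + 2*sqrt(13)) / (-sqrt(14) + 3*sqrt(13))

(3*sqrt(14) + 2*sqrt(182) + 9*sqrt(13) + 78)/103

Multiply numerator and denominator by sqrt(14) + 3*sqrt(13).
Denominator becomes 103; numerator becomes 3*sqrt(14) + 2*sqrt(182) + 9*sqrt(13) + 78.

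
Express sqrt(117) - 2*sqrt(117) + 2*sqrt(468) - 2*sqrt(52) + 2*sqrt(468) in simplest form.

17*sqrt(13)

sqrt(117) = 3*sqrt(13); 2*sqrt(117) = 6*sqrt(13); 2*sqrt(468) = 12*sqrt(13); 2*sqrt(52) = 4*sqrt(13); 2*sqrt(468) = 12*sqrt(13)
Combine: (3 - 6 + 12 - 4 + 12)·sqrt(13) = 17*sqrt(13)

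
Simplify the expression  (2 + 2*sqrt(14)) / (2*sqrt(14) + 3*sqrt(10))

(-28 - 2*sqrt(14) + 3*sqrt(10) + 6*sqrt(35))/17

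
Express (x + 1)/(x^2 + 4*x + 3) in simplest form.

1/(x + 3)

Factor: x^2 + 4*x + 3 = (x + 3)*(x + 1)
Cancel the common factor (x + 1).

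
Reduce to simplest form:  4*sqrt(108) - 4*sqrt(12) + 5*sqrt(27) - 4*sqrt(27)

4*sqrt(108) = 24*sqrt(3); 4*sqrt(12) = 8*sqrt(3); 5*sqrt(27) = 15*sqrt(3); 4*sqrt(27) = 12*sqrt(3)
Combine: (24 - 8 + 15 - 12)·sqrt(3) = 19*sqrt(3)

19*sqrt(3)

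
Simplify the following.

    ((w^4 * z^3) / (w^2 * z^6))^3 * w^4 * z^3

Inside the bracket: w^2 * (z^-3)
Raise to the power 3: w^6 * (z^-9)
Multiply by w^4 * z^3: add exponents.

w^10/z^6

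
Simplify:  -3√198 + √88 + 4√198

5*√22

3√198 = 9*√22; √88 = 2*√22; 4√198 = 12*√22
Combine: (-9 + 2 + 12)·√22 = 5*√22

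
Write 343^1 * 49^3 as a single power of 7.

343^1 = 7^3; 49^3 = 7^6
Combine exponents: 7^9

7^9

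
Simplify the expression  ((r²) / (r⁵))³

r^(-9)

Inside the bracket: (r^-3)
Raise to the power 3: (r^-9)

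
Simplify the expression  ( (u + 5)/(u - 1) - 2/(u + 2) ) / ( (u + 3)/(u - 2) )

(u³ + 3*u² + 2*u - 24)/(u³ + 4*u² + u - 6)

Numerator: (u + 5)/(u - 1) - 2/(u + 2) = (u² + 5*u + 12)/(u² + u - 2)
Denominator: (u + 3)/(u - 2) = (u + 3)/(u - 2)
Divide: ((u² + 5*u + 12)/(u² + u - 2)) · ((u - 2)/(u + 3)) = (u³ + 3*u² + 2*u - 24)/(u³ + 4*u² + u - 6)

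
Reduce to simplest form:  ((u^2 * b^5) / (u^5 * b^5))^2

Inside the bracket: (u^-3)
Raise to the power 2: (u^-6)

u^(-6)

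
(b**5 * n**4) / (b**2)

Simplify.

b**3*n**4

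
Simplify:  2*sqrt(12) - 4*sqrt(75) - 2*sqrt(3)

-18*sqrt(3)

2*sqrt(12) = 4*sqrt(3); 4*sqrt(75) = 20*sqrt(3); 2*sqrt(3) = 2*sqrt(3)
Combine: (4 - 20 - 2)·sqrt(3) = -18*sqrt(3)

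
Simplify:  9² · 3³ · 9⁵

3^17

9² = 3^4; 3³ = 3^3; 9⁵ = 3^10
Combine exponents: 3^17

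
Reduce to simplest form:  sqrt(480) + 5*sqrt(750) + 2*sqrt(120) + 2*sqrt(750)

sqrt(480) = 4*sqrt(30); 5*sqrt(750) = 25*sqrt(30); 2*sqrt(120) = 4*sqrt(30); 2*sqrt(750) = 10*sqrt(30)
Combine: (4 + 25 + 4 + 10)·sqrt(30) = 43*sqrt(30)

43*sqrt(30)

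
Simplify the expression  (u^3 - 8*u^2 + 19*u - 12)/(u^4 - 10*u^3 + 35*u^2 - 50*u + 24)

1/(u - 2)

Factor: u^3 - 8*u^2 + 19*u - 12 = (u - 3)*(u - 4)*(u - 1);  u^4 - 10*u^3 + 35*u^2 - 50*u + 24 = (u - 4)*(u - 2)*(u - 1)*(u - 3)
Cancel the common factors (u - 3), (u - 4), (u - 1).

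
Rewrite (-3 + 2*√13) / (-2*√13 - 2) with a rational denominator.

Multiply numerator and denominator by -2 + 2*√13.
Denominator becomes -48; numerator becomes -10*√13 + 58.

(-29 + 5*√13)/24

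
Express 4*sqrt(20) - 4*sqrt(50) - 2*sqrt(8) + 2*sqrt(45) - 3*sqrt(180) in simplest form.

4*sqrt(20) = 8*sqrt(5); 4*sqrt(50) = 20*sqrt(2); 2*sqrt(8) = 4*sqrt(2); 2*sqrt(45) = 6*sqrt(5); 3*sqrt(180) = 18*sqrt(5)

-24*sqrt(2) - 4*sqrt(5)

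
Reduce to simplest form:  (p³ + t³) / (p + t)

Apply the sum-of-cubes factorisation and cancel (p + t).

p² - p*t + t²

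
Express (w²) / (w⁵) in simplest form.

w^(-3)

Quotient: (w^-3)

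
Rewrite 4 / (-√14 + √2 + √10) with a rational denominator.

(2*√14 + 6*√10 + 22*√2 + 4*√70)/19

Group as (√2 + √10) - √14; multiply by (√2 + √10) + √14, then rationalise the remaining surd.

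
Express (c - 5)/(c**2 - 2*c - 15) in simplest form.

1/(c + 3)

Factor: c**2 - 2*c - 15 = (c - 5)*(c + 3)
Cancel the common factor (c - 5).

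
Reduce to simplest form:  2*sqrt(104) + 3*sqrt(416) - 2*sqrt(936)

4*sqrt(26)

2*sqrt(104) = 4*sqrt(26); 3*sqrt(416) = 12*sqrt(26); 2*sqrt(936) = 12*sqrt(26)
Combine: (4 + 12 - 12)·sqrt(26) = 4*sqrt(26)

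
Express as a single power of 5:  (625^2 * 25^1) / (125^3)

5^1

625^2 = 5^8; 25^1 = 5^2; 125^3 = 5^9
Combine exponents: 5^1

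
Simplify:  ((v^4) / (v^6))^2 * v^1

Inside the bracket: (v^-2)
Raise to the power 2: (v^-4)
Multiply by v^1: add exponents.

v^(-3)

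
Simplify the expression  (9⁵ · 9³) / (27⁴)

9⁵ = 3^10; 9³ = 3^6; 27⁴ = 3^12
Combine exponents: 3^4

3^4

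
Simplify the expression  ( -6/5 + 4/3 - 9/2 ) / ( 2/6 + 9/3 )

Numerator: -6/5 + 4/3 - 9/2 = -131/30
Denominator: 2/6 + 9/3 = 10/3
Divide: (-131/30) · (3/10) = -131/100

-131/100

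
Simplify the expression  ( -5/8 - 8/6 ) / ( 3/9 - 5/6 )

47/12

Numerator: -5/8 - 8/6 = -47/24
Denominator: 3/9 - 5/6 = -1/2
Divide: (-47/24) · (-2) = 47/12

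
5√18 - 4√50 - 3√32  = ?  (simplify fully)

-17*√2

5√18 = 15*√2; 4√50 = 20*√2; 3√32 = 12*√2
Combine: (15 - 20 - 12)·√2 = -17*√2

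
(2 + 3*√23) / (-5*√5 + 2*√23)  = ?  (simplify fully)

(-15*√115 - 138 - 10*√5 - 4*√23)/33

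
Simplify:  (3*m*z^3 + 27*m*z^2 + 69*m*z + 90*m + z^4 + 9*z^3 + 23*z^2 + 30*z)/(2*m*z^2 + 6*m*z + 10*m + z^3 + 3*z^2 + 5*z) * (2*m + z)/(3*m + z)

Factor: 3*m*z^3 + 27*m*z^2 + 69*m*z + 90*m + z^4 + 9*z^3 + 23*z^2 + 30*z = (z + 6)*(3*m + z)*(z^2 + 3*z + 5);  2*m*z^2 + 6*m*z + 10*m + z^3 + 3*z^2 + 5*z = (z^2 + 3*z + 5)*(2*m + z)
Cancel the common factors (z^2 + 3*z + 5), (3*m + z), (2*m + z).

z + 6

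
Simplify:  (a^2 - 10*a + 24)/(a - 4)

a - 6

Factor: a^2 - 10*a + 24 = (a - 6)*(a - 4)
Cancel the common factor (a - 4).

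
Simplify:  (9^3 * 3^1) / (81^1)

3^3

9^3 = 3^6; 3^1 = 3^1; 81^1 = 3^4
Combine exponents: 3^3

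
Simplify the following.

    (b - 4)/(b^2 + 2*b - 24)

1/(b + 6)

Factor: b^2 + 2*b - 24 = (b - 4)*(b + 6)
Cancel the common factor (b - 4).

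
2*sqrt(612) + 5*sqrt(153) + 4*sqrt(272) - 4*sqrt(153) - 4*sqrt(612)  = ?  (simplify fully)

2*sqrt(612) = 12*sqrt(17); 5*sqrt(153) = 15*sqrt(17); 4*sqrt(272) = 16*sqrt(17); 4*sqrt(153) = 12*sqrt(17); 4*sqrt(612) = 24*sqrt(17)
Combine: (12 + 15 + 16 - 12 - 24)·sqrt(17) = 7*sqrt(17)

7*sqrt(17)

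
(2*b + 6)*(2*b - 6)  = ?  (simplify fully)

4*b**2 - 36

(2*b)**2 - (6)**2 = 4*b**2 - 36.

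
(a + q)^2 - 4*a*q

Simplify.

(a - q)^2

Expanding gives a^2 - 2*a*q + q^2, a perfect square.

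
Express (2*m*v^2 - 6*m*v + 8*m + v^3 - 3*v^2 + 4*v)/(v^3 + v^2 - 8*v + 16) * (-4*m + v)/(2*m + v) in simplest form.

Factor: 2*m*v^2 - 6*m*v + 8*m + v^3 - 3*v^2 + 4*v = (2*m + v)*(v^2 - 3*v + 4);  v^3 + v^2 - 8*v + 16 = (v^2 - 3*v + 4)*(v + 4)
Cancel the common factors (v^2 - 3*v + 4), (2*m + v).

(-4*m + v)/(v + 4)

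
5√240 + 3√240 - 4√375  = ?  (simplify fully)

5√240 = 20*√15; 3√240 = 12*√15; 4√375 = 20*√15
Combine: (20 + 12 - 20)·√15 = 12*√15

12*√15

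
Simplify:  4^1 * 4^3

4^1 = 2^2; 4^3 = 2^6
Combine exponents: 2^8

2^8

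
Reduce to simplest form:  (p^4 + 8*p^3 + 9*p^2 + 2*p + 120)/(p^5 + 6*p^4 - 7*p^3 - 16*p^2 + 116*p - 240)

1/(p - 2)

Factor: p^4 + 8*p^3 + 9*p^2 + 2*p + 120 = (p + 4)*(p + 6)*(p^2 - 2*p + 5);  p^5 + 6*p^4 - 7*p^3 - 16*p^2 + 116*p - 240 = (p^2 - 2*p + 5)*(p + 4)*(p + 6)*(p - 2)
Cancel the common factors (p^2 - 2*p + 5), (p + 6), (p + 4).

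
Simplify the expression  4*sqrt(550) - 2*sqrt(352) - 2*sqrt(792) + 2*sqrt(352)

8*sqrt(22)

4*sqrt(550) = 20*sqrt(22); 2*sqrt(352) = 8*sqrt(22); 2*sqrt(792) = 12*sqrt(22); 2*sqrt(352) = 8*sqrt(22)
Combine: (20 - 8 - 12 + 8)·sqrt(22) = 8*sqrt(22)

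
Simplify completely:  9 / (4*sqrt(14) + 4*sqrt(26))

Multiply numerator and denominator by -4*sqrt(14) + 4*sqrt(26).
Denominator becomes 192; numerator becomes -36*sqrt(14) + 36*sqrt(26).

(-3*sqrt(14) + 3*sqrt(26))/16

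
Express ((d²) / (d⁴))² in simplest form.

Inside the bracket: (d^-2)
Raise to the power 2: (d^-4)

d^(-4)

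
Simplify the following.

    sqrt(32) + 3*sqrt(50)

19*sqrt(2)

sqrt(32) = 4*sqrt(2); 3*sqrt(50) = 15*sqrt(2)
Combine: (4 + 15)·sqrt(2) = 19*sqrt(2)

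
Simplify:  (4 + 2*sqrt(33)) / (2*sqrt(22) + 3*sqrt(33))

(-44*sqrt(6) - 8*sqrt(22) + 12*sqrt(33) + 198)/209

Multiply numerator and denominator by -2*sqrt(22) + 3*sqrt(33).
Denominator becomes 209; numerator becomes -44*sqrt(6) - 8*sqrt(22) + 12*sqrt(33) + 198.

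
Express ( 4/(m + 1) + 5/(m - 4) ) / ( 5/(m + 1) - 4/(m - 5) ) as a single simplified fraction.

Numerator: 4/(m + 1) + 5/(m - 4) = (9*m - 11)/(m^2 - 3*m - 4)
Denominator: 5/(m + 1) - 4/(m - 5) = (m - 29)/(m^2 - 4*m - 5)
Divide: ((9*m - 11)/(m^2 - 3*m - 4)) · ((m^2 - 4*m - 5)/(m - 29)) = (9*m^2 - 56*m + 55)/(m^2 - 33*m + 116)

(9*m^2 - 56*m + 55)/(m^2 - 33*m + 116)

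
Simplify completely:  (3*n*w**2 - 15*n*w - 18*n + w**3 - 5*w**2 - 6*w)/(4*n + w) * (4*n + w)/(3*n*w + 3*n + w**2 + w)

w - 6

Factor: 3*n*w**2 - 15*n*w - 18*n + w**3 - 5*w**2 - 6*w = (w + 1)*(w - 6)*(3*n + w);  3*n*w + 3*n + w**2 + w = (3*n + w)*(w + 1)
Cancel the common factors (3*n + w), (4*n + w), (w + 1).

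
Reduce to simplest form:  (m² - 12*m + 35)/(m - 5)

Factor: m² - 12*m + 35 = (m - 7)·(m - 5)
Cancel the common factor (m - 5).

m - 7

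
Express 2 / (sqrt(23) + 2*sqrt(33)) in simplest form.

Multiply numerator and denominator by -sqrt(23) + 2*sqrt(33).
Denominator becomes 109; numerator becomes -2*sqrt(23) + 4*sqrt(33).

(-2*sqrt(23) + 4*sqrt(33))/109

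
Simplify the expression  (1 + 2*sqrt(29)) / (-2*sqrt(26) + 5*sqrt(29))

Multiply numerator and denominator by 2*sqrt(26) + 5*sqrt(29).
Denominator becomes 621; numerator becomes 2*sqrt(26) + 5*sqrt(29) + 4*sqrt(754) + 290.

(2*sqrt(26) + 5*sqrt(29) + 4*sqrt(754) + 290)/621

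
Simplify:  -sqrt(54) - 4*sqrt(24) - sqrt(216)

sqrt(54) = 3*sqrt(6); 4*sqrt(24) = 8*sqrt(6); sqrt(216) = 6*sqrt(6)
Combine: (-3 - 8 - 6)·sqrt(6) = -17*sqrt(6)

-17*sqrt(6)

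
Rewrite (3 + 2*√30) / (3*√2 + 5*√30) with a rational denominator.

(-4*√15 - 3*√2 + 5*√30 + 100)/244

Multiply numerator and denominator by -3*√2 + 5*√30.
Denominator becomes 732; numerator becomes -12*√15 - 9*√2 + 15*√30 + 300.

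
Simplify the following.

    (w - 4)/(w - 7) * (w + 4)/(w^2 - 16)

Factor: w^2 - 16 = (w - 4)*(w + 4)
Cancel the common factors (w - 4), (w + 4).

1/(w - 7)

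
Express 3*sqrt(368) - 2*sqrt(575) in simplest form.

3*sqrt(368) = 12*sqrt(23); 2*sqrt(575) = 10*sqrt(23)
Combine: (12 - 10)·sqrt(23) = 2*sqrt(23)

2*sqrt(23)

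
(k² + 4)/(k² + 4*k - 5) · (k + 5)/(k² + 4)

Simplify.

Factor: k² + 4*k - 5 = (k - 1)·(k + 5)
Cancel the common factors (k² + 4), (k + 5).

1/(k - 1)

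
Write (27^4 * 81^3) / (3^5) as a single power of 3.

3^19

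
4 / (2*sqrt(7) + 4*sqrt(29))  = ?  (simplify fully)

(-2*sqrt(7) + 4*sqrt(29))/109

Multiply numerator and denominator by -4*sqrt(29) + 2*sqrt(7).
Denominator becomes -436; numerator becomes -16*sqrt(29) + 8*sqrt(7).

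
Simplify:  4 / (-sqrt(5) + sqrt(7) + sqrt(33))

(-124*sqrt(7) - 8*sqrt(1155) + 140*sqrt(5) + 84*sqrt(33))/301

Group as (sqrt(7) + sqrt(33)) - sqrt(5); multiply by (sqrt(7) + sqrt(33)) + sqrt(5), then rationalise the remaining surd.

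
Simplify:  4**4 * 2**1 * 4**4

2**17

4**4 = 2**8; 2**1 = 2**1; 4**4 = 2**8
Combine exponents: 2**17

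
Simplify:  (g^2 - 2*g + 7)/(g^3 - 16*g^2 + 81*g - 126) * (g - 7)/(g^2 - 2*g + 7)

Factor: g^3 - 16*g^2 + 81*g - 126 = (g - 3)*(g - 6)*(g - 7)
Cancel the common factors (g^2 - 2*g + 7), (g - 7).

1/(g^2 - 9*g + 18)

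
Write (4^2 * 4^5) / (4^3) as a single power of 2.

4^2 = 2^4; 4^5 = 2^10; 4^3 = 2^6
Combine exponents: 2^8

2^8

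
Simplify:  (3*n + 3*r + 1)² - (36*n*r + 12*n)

Expand the square and combine the (36*n*r + 12*n) term.

(-3*n + 3*r + 1)²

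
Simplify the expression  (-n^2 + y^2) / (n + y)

Factor y^2 - n^2 and cancel (n + y).

-n + y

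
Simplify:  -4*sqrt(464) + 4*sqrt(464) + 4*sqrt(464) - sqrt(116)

14*sqrt(29)

4*sqrt(464) = 16*sqrt(29); 4*sqrt(464) = 16*sqrt(29); 4*sqrt(464) = 16*sqrt(29); sqrt(116) = 2*sqrt(29)
Combine: (-16 + 16 + 16 - 2)·sqrt(29) = 14*sqrt(29)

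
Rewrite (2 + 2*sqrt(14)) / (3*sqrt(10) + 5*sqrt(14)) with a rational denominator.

Multiply numerator and denominator by -3*sqrt(10) + 5*sqrt(14).
Denominator becomes 260; numerator becomes -12*sqrt(35) - 6*sqrt(10) + 10*sqrt(14) + 140.

(-6*sqrt(35) - 3*sqrt(10) + 5*sqrt(14) + 70)/130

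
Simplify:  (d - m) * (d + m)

d^2 - m^2

(d+m)(d-m) = d^2 - m^2.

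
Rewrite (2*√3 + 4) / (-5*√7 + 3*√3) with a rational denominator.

Multiply numerator and denominator by 3*√3 + 5*√7.
Denominator becomes -148; numerator becomes 18 + 12*√3 + 10*√21 + 20*√7.

(-10*√7 - 5*√21 - 6*√3 - 9)/74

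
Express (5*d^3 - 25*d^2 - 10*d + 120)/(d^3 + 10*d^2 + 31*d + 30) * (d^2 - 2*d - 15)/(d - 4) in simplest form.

Factor: 5*d^3 - 25*d^2 - 10*d + 120 = 5*(d + 2)*(d - 4)*(d - 3);  d^3 + 10*d^2 + 31*d + 30 = (d + 2)*(d + 3)*(d + 5);  d^2 - 2*d - 15 = (d + 3)*(d - 5)
Cancel the common factors (d + 2), (d - 4), (d + 3).

(5*d^2 - 40*d + 75)/(d + 5)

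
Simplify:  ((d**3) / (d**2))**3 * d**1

d**4

Inside the bracket: d**1
Raise to the power 3: d**3
Multiply by d**1: add exponents.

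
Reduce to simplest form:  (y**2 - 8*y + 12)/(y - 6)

Factor: y**2 - 8*y + 12 = (y - 6)*(y - 2)
Cancel the common factor (y - 6).

y - 2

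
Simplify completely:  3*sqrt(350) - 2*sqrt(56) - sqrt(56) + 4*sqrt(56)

17*sqrt(14)

3*sqrt(350) = 15*sqrt(14); 2*sqrt(56) = 4*sqrt(14); sqrt(56) = 2*sqrt(14); 4*sqrt(56) = 8*sqrt(14)
Combine: (15 - 4 - 2 + 8)·sqrt(14) = 17*sqrt(14)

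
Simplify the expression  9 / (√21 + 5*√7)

Multiply numerator and denominator by -√21 + 5*√7.
Denominator becomes 154; numerator becomes -9*√21 + 45*√7.

(-9*√21 + 45*√7)/154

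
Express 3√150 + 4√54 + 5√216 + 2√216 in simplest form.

3√150 = 15*√6; 4√54 = 12*√6; 5√216 = 30*√6; 2√216 = 12*√6
Combine: (15 + 12 + 30 + 12)·√6 = 69*√6

69*√6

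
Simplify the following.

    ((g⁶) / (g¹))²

g^10

Inside the bracket: g⁵
Raise to the power 2: g^10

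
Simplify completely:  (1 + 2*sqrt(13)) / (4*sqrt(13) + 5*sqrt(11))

Multiply numerator and denominator by -5*sqrt(11) + 4*sqrt(13).
Denominator becomes -67; numerator becomes -10*sqrt(143) - 5*sqrt(11) + 4*sqrt(13) + 104.

(-104 - 4*sqrt(13) + 5*sqrt(11) + 10*sqrt(143))/67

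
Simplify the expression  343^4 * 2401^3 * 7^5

7^29

343^4 = 7^12; 2401^3 = 7^12; 7^5 = 7^5
Combine exponents: 7^29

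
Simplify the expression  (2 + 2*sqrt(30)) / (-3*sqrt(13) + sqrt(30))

Multiply numerator and denominator by sqrt(30) + 3*sqrt(13).
Denominator becomes -87; numerator becomes 2*sqrt(30) + 6*sqrt(13) + 60 + 6*sqrt(390).

(-6*sqrt(390) - 60 - 6*sqrt(13) - 2*sqrt(30))/87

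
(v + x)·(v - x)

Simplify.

Difference of squares with P = v, Q = x.

v² - x²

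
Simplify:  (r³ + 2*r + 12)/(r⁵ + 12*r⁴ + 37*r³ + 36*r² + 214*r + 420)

1/(r² + 12*r + 35)

Factor: r³ + 2*r + 12 = (r + 2)·(r² - 2*r + 6);  r⁵ + 12*r⁴ + 37*r³ + 36*r² + 214*r + 420 = (r + 5)·(r² - 2*r + 6)·(r + 7)·(r + 2)
Cancel the common factors (r² - 2*r + 6), (r + 2).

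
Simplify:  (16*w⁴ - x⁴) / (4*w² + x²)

Factor (2*w)^4 - x^4 and cancel (4*w² + x²).

4*w² - x²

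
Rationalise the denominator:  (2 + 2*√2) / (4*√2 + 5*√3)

Multiply numerator and denominator by -5*√3 + 4*√2.
Denominator becomes -43; numerator becomes -10*√6 - 10*√3 + 8*√2 + 16.

(-16 - 8*√2 + 10*√3 + 10*√6)/43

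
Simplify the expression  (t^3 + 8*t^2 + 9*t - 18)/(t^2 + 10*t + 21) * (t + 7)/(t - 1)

t + 6

Factor: t^3 + 8*t^2 + 9*t - 18 = (t - 1)*(t + 6)*(t + 3);  t^2 + 10*t + 21 = (t + 7)*(t + 3)
Cancel the common factors (t + 7), (t - 1), (t + 3).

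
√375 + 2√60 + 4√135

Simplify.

√375 = 5*√15; 2√60 = 4*√15; 4√135 = 12*√15
Combine: (5 + 4 + 12)·√15 = 21*√15

21*√15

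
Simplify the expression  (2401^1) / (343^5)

7^(-11)

2401^1 = 7^4; 343^5 = 7^15
Combine exponents: 7^(-11)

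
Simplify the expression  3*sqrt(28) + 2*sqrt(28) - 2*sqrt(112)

3*sqrt(28) = 6*sqrt(7); 2*sqrt(28) = 4*sqrt(7); 2*sqrt(112) = 8*sqrt(7)
Combine: (6 + 4 - 8)·sqrt(7) = 2*sqrt(7)

2*sqrt(7)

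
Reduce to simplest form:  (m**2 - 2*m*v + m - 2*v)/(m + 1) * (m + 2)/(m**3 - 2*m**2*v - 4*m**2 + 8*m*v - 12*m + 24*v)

1/(m - 6)

Factor: m**2 - 2*m*v + m - 2*v = (m + 1)*(m - 2*v);  m**3 - 2*m**2*v - 4*m**2 + 8*m*v - 12*m + 24*v = (m - 2*v)*(m + 2)*(m - 6)
Cancel the common factors (m + 1), (m + 2), (m - 2*v).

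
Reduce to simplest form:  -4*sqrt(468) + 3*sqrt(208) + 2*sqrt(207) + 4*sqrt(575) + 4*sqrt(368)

4*sqrt(468) = 24*sqrt(13); 3*sqrt(208) = 12*sqrt(13); 2*sqrt(207) = 6*sqrt(23); 4*sqrt(575) = 20*sqrt(23); 4*sqrt(368) = 16*sqrt(23)

-12*sqrt(13) + 42*sqrt(23)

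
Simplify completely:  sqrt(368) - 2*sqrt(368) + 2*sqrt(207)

sqrt(368) = 4*sqrt(23); 2*sqrt(368) = 8*sqrt(23); 2*sqrt(207) = 6*sqrt(23)
Combine: (4 - 8 + 6)·sqrt(23) = 2*sqrt(23)

2*sqrt(23)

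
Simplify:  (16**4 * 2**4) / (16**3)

16**4 = 2**16; 2**4 = 2**4; 16**3 = 2**12
Combine exponents: 2**8

2**8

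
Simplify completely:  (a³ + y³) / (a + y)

a² - a*y + y²

a^3 + y^3 = (a + y)(a² - a*y + y²).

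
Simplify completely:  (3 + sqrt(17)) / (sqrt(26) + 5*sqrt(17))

(-sqrt(442) - 3*sqrt(26) + 15*sqrt(17) + 85)/399

Multiply numerator and denominator by -sqrt(26) + 5*sqrt(17).
Denominator becomes 399; numerator becomes -sqrt(442) - 3*sqrt(26) + 15*sqrt(17) + 85.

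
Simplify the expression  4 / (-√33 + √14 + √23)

(-2*√33 + 12*√23 + 21*√14 + √10626)/159

Group as (√14 + √23) - √33; multiply by (√14 + √23) + √33, then rationalise the remaining surd.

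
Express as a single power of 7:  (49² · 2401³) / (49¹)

49² = 7^4; 2401³ = 7^12; 49¹ = 7^2
Combine exponents: 7^14

7^14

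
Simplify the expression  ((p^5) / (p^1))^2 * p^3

p^11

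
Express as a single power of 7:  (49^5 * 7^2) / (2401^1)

7^8

49^5 = 7^10; 7^2 = 7^2; 2401^1 = 7^4
Combine exponents: 7^8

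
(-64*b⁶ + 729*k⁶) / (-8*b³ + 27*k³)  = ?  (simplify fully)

8*b³ + 27*k³

-64*b⁶ + 729*k⁶ factors as -(2*b - 3*k)*(2*b + 3*k)*(4*b² - 6*b*k + 9*k²)*(4*b² + 6*b*k + 9*k²).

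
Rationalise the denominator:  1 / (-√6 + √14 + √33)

(-41*√6 - 13*√33 + 25*√14 + 12*√77)/167

Group as (√14 + √33) - √6; multiply by (√14 + √33) + √6, then rationalise the remaining surd.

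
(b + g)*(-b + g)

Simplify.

-b^2 + g^2

(g)^2 - (b)^2 = -b^2 + g^2.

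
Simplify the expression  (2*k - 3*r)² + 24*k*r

Expanding gives 4*k² + 12*k*r + 9*r², a perfect square.

(2*k + 3*r)²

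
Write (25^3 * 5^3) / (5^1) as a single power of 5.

5^8

25^3 = 5^6; 5^3 = 5^3; 5^1 = 5^1
Combine exponents: 5^8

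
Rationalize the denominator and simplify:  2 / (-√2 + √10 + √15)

(-46*√2 - 6*√15 + 14*√10 + 40*√3)/71

Group as (√10 + √15) - √2; multiply by (√10 + √15) + √2, then rationalise the remaining surd.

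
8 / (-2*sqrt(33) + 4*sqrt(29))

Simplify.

(4*sqrt(33) + 8*sqrt(29))/83

Multiply numerator and denominator by 2*sqrt(33) + 4*sqrt(29).
Denominator becomes 332; numerator becomes 16*sqrt(33) + 32*sqrt(29).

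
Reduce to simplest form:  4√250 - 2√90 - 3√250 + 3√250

4√250 = 20*√10; 2√90 = 6*√10; 3√250 = 15*√10; 3√250 = 15*√10
Combine: (20 - 6 - 15 + 15)·√10 = 14*√10

14*√10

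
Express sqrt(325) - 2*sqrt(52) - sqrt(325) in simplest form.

-4*sqrt(13)

sqrt(325) = 5*sqrt(13); 2*sqrt(52) = 4*sqrt(13); sqrt(325) = 5*sqrt(13)
Combine: (5 - 4 - 5)·sqrt(13) = -4*sqrt(13)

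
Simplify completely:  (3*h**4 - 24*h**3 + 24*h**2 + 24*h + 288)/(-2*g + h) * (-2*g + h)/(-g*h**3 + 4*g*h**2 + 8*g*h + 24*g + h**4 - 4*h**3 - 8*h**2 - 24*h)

(-3*h + 12)/(g - h)

Factor: 3*h**4 - 24*h**3 + 24*h**2 + 24*h + 288 = 3*(h**2 + 2*h + 4)*(h - 4)*(h - 6);  -g*h**3 + 4*g*h**2 + 8*g*h + 24*g + h**4 - 4*h**3 - 8*h**2 - 24*h = (h**2 + 2*h + 4)*(-g + h)*(h - 6)
Cancel the common factors (h**2 + 2*h + 4), (h - 6), (-2*g + h).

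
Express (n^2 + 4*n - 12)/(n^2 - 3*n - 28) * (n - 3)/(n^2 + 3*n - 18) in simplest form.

Factor: n^2 + 4*n - 12 = (n + 6)*(n - 2);  n^2 - 3*n - 28 = (n - 7)*(n + 4);  n^2 + 3*n - 18 = (n + 6)*(n - 3)
Cancel the common factors (n + 6), (n - 3).

(n - 2)/(n^2 - 3*n - 28)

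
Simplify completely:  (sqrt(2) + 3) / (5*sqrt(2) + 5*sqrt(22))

Multiply numerator and denominator by -5*sqrt(22) + 5*sqrt(2).
Denominator becomes -500; numerator becomes -15*sqrt(22) - 10*sqrt(11) + 10 + 15*sqrt(2).

(-3*sqrt(2) - 2 + 2*sqrt(11) + 3*sqrt(22))/100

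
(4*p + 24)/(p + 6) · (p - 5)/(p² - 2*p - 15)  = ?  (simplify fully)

4/(p + 3)

Factor: 4*p + 24 = 4·(p + 6);  p² - 2*p - 15 = (p + 3)·(p - 5)
Cancel the common factors (p - 5), (p + 6).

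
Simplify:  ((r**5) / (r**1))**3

r**12

Inside the bracket: r**4
Raise to the power 3: r**12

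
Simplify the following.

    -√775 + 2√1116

7*√31

√775 = 5*√31; 2√1116 = 12*√31
Combine: (-5 + 12)·√31 = 7*√31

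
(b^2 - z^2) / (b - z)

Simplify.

b + z

Difference of squares: factor out (b - z).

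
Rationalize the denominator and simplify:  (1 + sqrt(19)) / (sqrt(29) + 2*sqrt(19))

(-sqrt(551) - sqrt(29) + 2*sqrt(19) + 38)/47

Multiply numerator and denominator by -sqrt(29) + 2*sqrt(19).
Denominator becomes 47; numerator becomes -sqrt(551) - sqrt(29) + 2*sqrt(19) + 38.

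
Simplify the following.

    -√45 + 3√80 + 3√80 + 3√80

√45 = 3*√5; 3√80 = 12*√5; 3√80 = 12*√5; 3√80 = 12*√5
Combine: (-3 + 12 + 12 + 12)·√5 = 33*√5

33*√5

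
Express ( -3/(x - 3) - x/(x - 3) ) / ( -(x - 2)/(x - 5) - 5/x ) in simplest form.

Numerator: -3/(x - 3) - x/(x - 3) = (-x - 3)/(x - 3)
Denominator: -(x - 2)/(x - 5) - 5/x = (-x² - 3*x + 25)/(x² - 5*x)
Divide: ((-x - 3)/(x - 3)) · ((x² - 5*x)/(-x² - 3*x + 25)) = (x³ - 2*x² - 15*x)/(x³ - 34*x + 75)

(x³ - 2*x² - 15*x)/(x³ - 34*x + 75)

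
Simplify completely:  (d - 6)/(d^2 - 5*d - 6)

1/(d + 1)

Factor: d^2 - 5*d - 6 = (d + 1)*(d - 6)
Cancel the common factor (d - 6).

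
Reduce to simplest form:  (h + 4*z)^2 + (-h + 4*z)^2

2*h^2 + 32*z^2

Only the even-power cross terms survive.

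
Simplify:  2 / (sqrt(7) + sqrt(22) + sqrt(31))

(-sqrt(4774) - sqrt(31) + 8*sqrt(22) + 23*sqrt(7))/153

Group as (sqrt(22) + sqrt(31)) + sqrt(7); multiply by (sqrt(22) + sqrt(31)) - sqrt(7), then rationalise the remaining surd.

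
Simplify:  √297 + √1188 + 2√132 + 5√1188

43*√33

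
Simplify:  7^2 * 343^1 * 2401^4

7^21

7^2 = 7^2; 343^1 = 7^3; 2401^4 = 7^16
Combine exponents: 7^21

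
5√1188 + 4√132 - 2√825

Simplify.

28*√33

5√1188 = 30*√33; 4√132 = 8*√33; 2√825 = 10*√33
Combine: (30 + 8 - 10)·√33 = 28*√33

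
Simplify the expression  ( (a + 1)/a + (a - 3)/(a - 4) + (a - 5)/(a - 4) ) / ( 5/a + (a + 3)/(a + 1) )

(3*a² + 4*a + 1)/(a² + 8*a + 5)

Numerator: (a + 1)/a + (a - 3)/(a - 4) + (a - 5)/(a - 4) = (3*a + 1)/a
Denominator: 5/a + (a + 3)/(a + 1) = (a² + 8*a + 5)/(a² + a)
Divide: ((3*a + 1)/a) · ((a² + a)/(a² + 8*a + 5)) = (3*a² + 4*a + 1)/(a² + 8*a + 5)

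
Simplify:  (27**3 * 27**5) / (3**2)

3**22

27**3 = 3**9; 27**5 = 3**15; 3**2 = 3**2
Combine exponents: 3**22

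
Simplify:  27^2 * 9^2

3^10

27^2 = 3^6; 9^2 = 3^4
Combine exponents: 3^10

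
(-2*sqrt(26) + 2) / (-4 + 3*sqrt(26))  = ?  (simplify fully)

Multiply numerator and denominator by -3*sqrt(26) - 4.
Denominator becomes -218; numerator becomes 2*sqrt(26) + 148.

(-74 - sqrt(26))/109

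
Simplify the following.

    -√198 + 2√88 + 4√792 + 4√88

33*√22

√198 = 3*√22; 2√88 = 4*√22; 4√792 = 24*√22; 4√88 = 8*√22
Combine: (-3 + 4 + 24 + 8)·√22 = 33*√22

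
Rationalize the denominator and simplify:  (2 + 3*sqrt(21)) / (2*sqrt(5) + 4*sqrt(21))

(-3*sqrt(105) - 2*sqrt(5) + 4*sqrt(21) + 126)/158

Multiply numerator and denominator by -2*sqrt(5) + 4*sqrt(21).
Denominator becomes 316; numerator becomes -6*sqrt(105) - 4*sqrt(5) + 8*sqrt(21) + 252.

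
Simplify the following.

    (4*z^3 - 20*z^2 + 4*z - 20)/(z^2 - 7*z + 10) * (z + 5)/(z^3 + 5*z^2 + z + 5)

4/(z - 2)

Factor: 4*z^3 - 20*z^2 + 4*z - 20 = 4*(z^2 + 1)*(z - 5);  z^2 - 7*z + 10 = (z - 2)*(z - 5);  z^3 + 5*z^2 + z + 5 = (z + 5)*(z^2 + 1)
Cancel the common factors (z^2 + 1), (z + 5), (z - 5).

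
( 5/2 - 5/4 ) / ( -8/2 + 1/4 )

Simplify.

Numerator: 5/2 - 5/4 = 5/4
Denominator: -8/2 + 1/4 = -15/4
Divide: (5/4) · (-4/15) = -1/3

-1/3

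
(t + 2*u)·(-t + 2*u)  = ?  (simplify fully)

-t² + 4*u²

Product of conjugates: (P+Q)(P-Q) = P^2 - Q^2.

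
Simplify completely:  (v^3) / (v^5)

v^(-2)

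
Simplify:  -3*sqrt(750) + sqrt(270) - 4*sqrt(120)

-20*sqrt(30)

3*sqrt(750) = 15*sqrt(30); sqrt(270) = 3*sqrt(30); 4*sqrt(120) = 8*sqrt(30)
Combine: (-15 + 3 - 8)·sqrt(30) = -20*sqrt(30)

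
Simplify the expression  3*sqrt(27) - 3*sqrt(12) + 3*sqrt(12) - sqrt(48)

3*sqrt(27) = 9*sqrt(3); 3*sqrt(12) = 6*sqrt(3); 3*sqrt(12) = 6*sqrt(3); sqrt(48) = 4*sqrt(3)
Combine: (9 - 6 + 6 - 4)·sqrt(3) = 5*sqrt(3)

5*sqrt(3)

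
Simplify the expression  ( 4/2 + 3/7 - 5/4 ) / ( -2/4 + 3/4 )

33/7

Numerator: 4/2 + 3/7 - 5/4 = 33/28
Denominator: -2/4 + 3/4 = 1/4
Divide: (33/28) · (4) = 33/7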